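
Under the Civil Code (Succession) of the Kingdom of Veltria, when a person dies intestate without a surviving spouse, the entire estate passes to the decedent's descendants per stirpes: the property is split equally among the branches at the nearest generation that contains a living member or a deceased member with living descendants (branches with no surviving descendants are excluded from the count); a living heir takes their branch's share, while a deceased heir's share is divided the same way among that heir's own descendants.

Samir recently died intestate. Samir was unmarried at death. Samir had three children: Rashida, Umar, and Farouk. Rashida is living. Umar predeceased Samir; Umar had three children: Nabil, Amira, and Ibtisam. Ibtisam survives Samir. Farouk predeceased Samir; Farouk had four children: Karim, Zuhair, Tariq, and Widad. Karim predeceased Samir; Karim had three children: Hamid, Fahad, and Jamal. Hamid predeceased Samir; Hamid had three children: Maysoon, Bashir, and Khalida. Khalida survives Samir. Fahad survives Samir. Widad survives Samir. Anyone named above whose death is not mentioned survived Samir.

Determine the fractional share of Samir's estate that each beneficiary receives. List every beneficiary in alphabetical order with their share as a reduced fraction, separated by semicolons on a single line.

Amira 1/9; Bashir 1/108; Fahad 1/36; Ibtisam 1/9; Jamal 1/36; Khalida 1/108; Maysoon 1/108; Nabil 1/9; Rashida 1/3; Tariq 1/12; Widad 1/12; Zuhair 1/12

There is no surviving spouse, so the entire estate passes to Samir's descendants per stirpes.
The estate is divided into 3 equal shares of 1/3 among Rashida, Umar, Farouk.
Rashida is living and takes 1/3.
Umar predeceased; the 1/3 allotted to Umar's branch passes to Umar's issue by representation.
The 1/3 is divided into 3 equal shares of 1/9 among Nabil, Amira, Ibtisam.
Nabil is living and takes 1/9.
Amira is living and takes 1/9.
Ibtisam is living and takes 1/9.
Farouk predeceased; the 1/3 allotted to Farouk's branch passes to Farouk's issue by representation.
The 1/3 is divided into 4 equal shares of 1/12 among Karim, Zuhair, Tariq, Widad.
Karim predeceased; the 1/12 allotted to Karim's branch passes to Karim's issue by representation.
The 1/12 is divided into 3 equal shares of 1/36 among Hamid, Fahad, Jamal.
Hamid predeceased; the 1/36 allotted to Hamid's branch passes to Hamid's issue by representation.
The 1/36 is divided into 3 equal shares of 1/108 among Maysoon, Bashir, Khalida.
Maysoon is living and takes 1/108.
Bashir is living and takes 1/108.
Khalida is living and takes 1/108.
Fahad is living and takes 1/36.
Jamal is living and takes 1/36.
Zuhair is living and takes 1/12.
Tariq is living and takes 1/12.
Widad is living and takes 1/12.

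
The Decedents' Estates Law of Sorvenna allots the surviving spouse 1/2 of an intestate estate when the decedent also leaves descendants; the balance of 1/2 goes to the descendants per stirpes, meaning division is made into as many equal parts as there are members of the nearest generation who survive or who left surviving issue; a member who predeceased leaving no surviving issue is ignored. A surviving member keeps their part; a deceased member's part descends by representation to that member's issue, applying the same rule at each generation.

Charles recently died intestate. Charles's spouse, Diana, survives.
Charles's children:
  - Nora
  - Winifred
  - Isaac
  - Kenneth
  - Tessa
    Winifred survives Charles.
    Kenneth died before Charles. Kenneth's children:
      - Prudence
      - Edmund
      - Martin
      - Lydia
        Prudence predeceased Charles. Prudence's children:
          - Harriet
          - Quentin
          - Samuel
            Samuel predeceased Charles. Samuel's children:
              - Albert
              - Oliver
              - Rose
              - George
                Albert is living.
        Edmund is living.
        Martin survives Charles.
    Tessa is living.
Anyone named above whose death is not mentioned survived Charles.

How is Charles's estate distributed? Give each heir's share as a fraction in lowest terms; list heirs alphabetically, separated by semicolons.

Diana, as surviving spouse, takes 1/2.
The remaining 1/2 passes to Charles's descendants per stirpes.
The 1/2 is divided into 5 equal shares of 1/10 among Nora, Winifred, Isaac, Kenneth, Tessa.
Nora is living and takes 1/10.
Winifred is living and takes 1/10.
Isaac is living and takes 1/10.
Kenneth predeceased; the 1/10 allotted to Kenneth's branch passes to Kenneth's issue by representation.
The 1/10 is divided into 4 equal shares of 1/40 among Prudence, Edmund, Martin, Lydia.
Prudence predeceased; the 1/40 allotted to Prudence's branch passes to Prudence's issue by representation.
The 1/40 is divided into 3 equal shares of 1/120 among Harriet, Quentin, Samuel.
Harriet is living and takes 1/120.
Quentin is living and takes 1/120.
Samuel predeceased; the 1/120 allotted to Samuel's branch passes to Samuel's issue by representation.
The 1/120 is divided into 4 equal shares of 1/480 among Albert, Oliver, Rose, George.
Albert is living and takes 1/480.
Oliver is living and takes 1/480.
Rose is living and takes 1/480.
George is living and takes 1/480.
Edmund is living and takes 1/40.
Martin is living and takes 1/40.
Lydia is living and takes 1/40.
Tessa is living and takes 1/10.

Albert 1/480; Diana 1/2; Edmund 1/40; George 1/480; Harriet 1/120; Isaac 1/10; Lydia 1/40; Martin 1/40; Nora 1/10; Oliver 1/480; Quentin 1/120; Rose 1/480; Tessa 1/10; Winifred 1/10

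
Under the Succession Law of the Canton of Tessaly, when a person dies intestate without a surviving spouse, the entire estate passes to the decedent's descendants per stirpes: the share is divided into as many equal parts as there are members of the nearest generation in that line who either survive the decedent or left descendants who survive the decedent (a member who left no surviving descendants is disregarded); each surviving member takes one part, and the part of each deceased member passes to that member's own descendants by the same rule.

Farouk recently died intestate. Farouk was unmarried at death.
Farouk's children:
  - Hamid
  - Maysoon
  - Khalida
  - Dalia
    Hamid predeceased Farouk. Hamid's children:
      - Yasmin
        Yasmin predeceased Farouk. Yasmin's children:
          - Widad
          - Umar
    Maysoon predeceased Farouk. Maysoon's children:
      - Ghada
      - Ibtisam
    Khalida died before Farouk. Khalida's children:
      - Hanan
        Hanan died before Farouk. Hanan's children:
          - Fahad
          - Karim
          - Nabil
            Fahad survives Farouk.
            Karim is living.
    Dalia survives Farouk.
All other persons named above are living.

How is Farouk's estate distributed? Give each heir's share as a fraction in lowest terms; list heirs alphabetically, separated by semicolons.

Dalia 1/4; Fahad 1/12; Ghada 1/8; Ibtisam 1/8; Karim 1/12; Nabil 1/12; Umar 1/8; Widad 1/8

There is no surviving spouse, so the entire estate passes to Farouk's descendants per stirpes.
The estate is divided into 4 equal shares of 1/4 among Hamid, Maysoon, Khalida, Dalia.
Hamid predeceased; the 1/4 allotted to Hamid's branch passes to Hamid's issue by representation.
Yasmin's line is the sole branch at this level, so the full 1/4 passes to Yasmin's issue by representation.
The 1/4 is divided into 2 equal shares of 1/8 among Widad, Umar.
Widad is living and takes 1/8.
Umar is living and takes 1/8.
Maysoon predeceased; the 1/4 allotted to Maysoon's branch passes to Maysoon's issue by representation.
The 1/4 is divided into 2 equal shares of 1/8 among Ghada, Ibtisam.
Ghada is living and takes 1/8.
Ibtisam is living and takes 1/8.
Khalida predeceased; the 1/4 allotted to Khalida's branch passes to Khalida's issue by representation.
Hanan's line is the sole branch at this level, so the full 1/4 passes to Hanan's issue by representation.
The 1/4 is divided into 3 equal shares of 1/12 among Fahad, Karim, Nabil.
Fahad is living and takes 1/12.
Karim is living and takes 1/12.
Nabil is living and takes 1/12.
Dalia is living and takes 1/4.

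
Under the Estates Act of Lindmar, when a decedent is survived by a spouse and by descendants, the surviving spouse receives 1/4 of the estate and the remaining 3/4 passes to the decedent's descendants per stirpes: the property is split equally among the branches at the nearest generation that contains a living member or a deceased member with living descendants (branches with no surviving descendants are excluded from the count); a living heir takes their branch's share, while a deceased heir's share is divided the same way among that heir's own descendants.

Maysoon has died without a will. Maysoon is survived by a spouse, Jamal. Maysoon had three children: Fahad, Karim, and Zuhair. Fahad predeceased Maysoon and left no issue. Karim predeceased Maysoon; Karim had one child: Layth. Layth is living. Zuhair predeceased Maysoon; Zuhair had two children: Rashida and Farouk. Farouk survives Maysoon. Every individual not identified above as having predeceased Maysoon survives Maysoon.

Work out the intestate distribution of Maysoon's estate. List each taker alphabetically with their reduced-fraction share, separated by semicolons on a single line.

Farouk 3/16; Jamal 1/4; Layth 3/8; Rashida 3/16

Jamal, as surviving spouse, takes 1/4.
The remaining 3/4 passes to Maysoon's descendants per stirpes.
Fahad left no surviving issue, so that branch lapses and is disregarded.
The 3/4 is divided into 2 equal shares of 3/8 among Karim, Zuhair.
Karim predeceased; the 3/8 allotted to Karim's branch passes to Karim's issue by representation.
Layth is the sole taker at this level and receives the full 3/8.
Zuhair predeceased; the 3/8 allotted to Zuhair's branch passes to Zuhair's issue by representation.
The 3/8 is divided into 2 equal shares of 3/16 among Rashida, Farouk.
Rashida is living and takes 3/16.
Farouk is living and takes 3/16.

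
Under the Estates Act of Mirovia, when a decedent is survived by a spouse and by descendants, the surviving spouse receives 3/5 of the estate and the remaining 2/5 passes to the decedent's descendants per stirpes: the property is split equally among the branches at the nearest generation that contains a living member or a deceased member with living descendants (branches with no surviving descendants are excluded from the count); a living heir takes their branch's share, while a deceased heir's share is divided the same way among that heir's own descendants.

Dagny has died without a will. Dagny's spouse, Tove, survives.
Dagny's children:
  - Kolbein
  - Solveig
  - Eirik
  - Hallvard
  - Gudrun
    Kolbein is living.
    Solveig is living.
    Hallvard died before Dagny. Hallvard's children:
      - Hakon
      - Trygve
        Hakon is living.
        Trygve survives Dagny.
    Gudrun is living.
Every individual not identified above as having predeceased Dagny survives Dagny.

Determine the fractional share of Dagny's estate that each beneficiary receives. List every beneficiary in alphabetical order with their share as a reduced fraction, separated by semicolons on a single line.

Tove, as surviving spouse, takes 3/5.
The remaining 2/5 passes to Dagny's descendants per stirpes.
The 2/5 is divided into 5 equal shares of 2/25 among Kolbein, Solveig, Eirik, Hallvard, Gudrun.
Kolbein is living and takes 2/25.
Solveig is living and takes 2/25.
Eirik is living and takes 2/25.
Hallvard predeceased; the 2/25 allotted to Hallvard's branch passes to Hallvard's issue by representation.
The 2/25 is divided into 2 equal shares of 1/25 among Hakon, Trygve.
Hakon is living and takes 1/25.
Trygve is living and takes 1/25.
Gudrun is living and takes 2/25.

Eirik 2/25; Gudrun 2/25; Hakon 1/25; Kolbein 2/25; Solveig 2/25; Tove 3/5; Trygve 1/25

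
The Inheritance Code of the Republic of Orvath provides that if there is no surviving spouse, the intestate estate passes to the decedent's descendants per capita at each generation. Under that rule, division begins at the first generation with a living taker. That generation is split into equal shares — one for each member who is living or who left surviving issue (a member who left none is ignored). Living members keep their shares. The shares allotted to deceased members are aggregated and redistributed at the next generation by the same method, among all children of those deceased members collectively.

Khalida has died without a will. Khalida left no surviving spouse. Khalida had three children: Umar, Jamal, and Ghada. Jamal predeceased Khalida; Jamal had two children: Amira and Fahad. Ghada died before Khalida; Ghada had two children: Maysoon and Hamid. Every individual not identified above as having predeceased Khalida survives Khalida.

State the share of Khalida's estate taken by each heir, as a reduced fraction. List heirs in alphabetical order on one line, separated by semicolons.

There is no surviving spouse, so the entire estate passes to Khalida's descendants per capita at each generation.
At generation 1 (Umar, Jamal, Ghada) there are 3 shares of (1)/3 = 1/3 each.
Living: Umar — each takes 1/3.
Deceased: Jamal and Ghada. Their combined 2/3 is pooled and carried to generation 2.
At generation 2 (Amira, Fahad, Maysoon, Hamid) there are 4 shares of (2/3)/4 = 1/6 each.
Living: Amira, Fahad, Maysoon, and Hamid — each takes 1/6.

Amira 1/6; Fahad 1/6; Hamid 1/6; Maysoon 1/6; Umar 1/3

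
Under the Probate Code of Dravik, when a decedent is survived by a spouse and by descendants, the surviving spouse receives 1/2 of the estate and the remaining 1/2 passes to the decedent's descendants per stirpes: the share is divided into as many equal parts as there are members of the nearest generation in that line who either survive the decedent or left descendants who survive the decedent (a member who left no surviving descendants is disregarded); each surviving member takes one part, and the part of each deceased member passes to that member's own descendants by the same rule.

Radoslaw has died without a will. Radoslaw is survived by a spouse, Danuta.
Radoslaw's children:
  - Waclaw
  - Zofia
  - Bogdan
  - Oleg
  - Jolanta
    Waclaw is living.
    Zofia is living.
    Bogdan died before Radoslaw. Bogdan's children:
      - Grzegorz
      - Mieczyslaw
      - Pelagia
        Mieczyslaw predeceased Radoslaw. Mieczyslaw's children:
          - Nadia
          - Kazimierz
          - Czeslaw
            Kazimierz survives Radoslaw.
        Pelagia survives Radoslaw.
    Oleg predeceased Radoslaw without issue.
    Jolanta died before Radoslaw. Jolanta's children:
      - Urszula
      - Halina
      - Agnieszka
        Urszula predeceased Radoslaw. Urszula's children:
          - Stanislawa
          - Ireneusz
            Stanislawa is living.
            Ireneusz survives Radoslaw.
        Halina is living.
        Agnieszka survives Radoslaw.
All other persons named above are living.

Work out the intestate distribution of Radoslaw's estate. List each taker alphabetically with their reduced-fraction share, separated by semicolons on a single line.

Agnieszka 1/24; Czeslaw 1/72; Danuta 1/2; Grzegorz 1/24; Halina 1/24; Ireneusz 1/48; Kazimierz 1/72; Nadia 1/72; Pelagia 1/24; Stanislawa 1/48; Waclaw 1/8; Zofia 1/8

Danuta, as surviving spouse, takes 1/2.
The remaining 1/2 passes to Radoslaw's descendants per stirpes.
Oleg left no surviving issue, so that branch lapses and is disregarded.
The 1/2 is divided into 4 equal shares of 1/8 among Waclaw, Zofia, Bogdan, Jolanta.
Waclaw is living and takes 1/8.
Zofia is living and takes 1/8.
Bogdan predeceased; the 1/8 allotted to Bogdan's branch passes to Bogdan's issue by representation.
The 1/8 is divided into 3 equal shares of 1/24 among Grzegorz, Mieczyslaw, Pelagia.
Grzegorz is living and takes 1/24.
Mieczyslaw predeceased; the 1/24 allotted to Mieczyslaw's branch passes to Mieczyslaw's issue by representation.
The 1/24 is divided into 3 equal shares of 1/72 among Nadia, Kazimierz, Czeslaw.
Nadia is living and takes 1/72.
Kazimierz is living and takes 1/72.
Czeslaw is living and takes 1/72.
Pelagia is living and takes 1/24.
Jolanta predeceased; the 1/8 allotted to Jolanta's branch passes to Jolanta's issue by representation.
The 1/8 is divided into 3 equal shares of 1/24 among Urszula, Halina, Agnieszka.
Urszula predeceased; the 1/24 allotted to Urszula's branch passes to Urszula's issue by representation.
The 1/24 is divided into 2 equal shares of 1/48 among Stanislawa, Ireneusz.
Stanislawa is living and takes 1/48.
Ireneusz is living and takes 1/48.
Halina is living and takes 1/24.
Agnieszka is living and takes 1/24.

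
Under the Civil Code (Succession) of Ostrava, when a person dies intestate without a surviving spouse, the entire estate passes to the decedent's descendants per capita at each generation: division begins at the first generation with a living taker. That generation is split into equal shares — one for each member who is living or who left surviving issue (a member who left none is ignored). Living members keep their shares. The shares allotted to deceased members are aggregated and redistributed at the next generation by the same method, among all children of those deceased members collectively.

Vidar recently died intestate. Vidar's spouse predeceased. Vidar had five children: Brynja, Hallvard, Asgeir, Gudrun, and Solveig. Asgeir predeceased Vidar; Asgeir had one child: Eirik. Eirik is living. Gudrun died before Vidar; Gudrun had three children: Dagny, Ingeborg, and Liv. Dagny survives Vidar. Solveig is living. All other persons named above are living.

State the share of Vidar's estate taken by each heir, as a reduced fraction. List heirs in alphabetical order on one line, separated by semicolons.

There is no surviving spouse, so the entire estate passes to Vidar's descendants per capita at each generation.
At generation 1 (Brynja, Hallvard, Asgeir, Gudrun, Solveig) there are 5 shares of (1)/5 = 1/5 each.
Living: Brynja, Hallvard, and Solveig — each takes 1/5.
Deceased: Asgeir and Gudrun. Their combined 2/5 is pooled and carried to generation 2.
At generation 2 (Eirik, Dagny, Ingeborg, Liv) there are 4 shares of (2/5)/4 = 1/10 each.
Living: Eirik, Dagny, Ingeborg, and Liv — each takes 1/10.

Brynja 1/5; Dagny 1/10; Eirik 1/10; Hallvard 1/5; Ingeborg 1/10; Liv 1/10; Solveig 1/5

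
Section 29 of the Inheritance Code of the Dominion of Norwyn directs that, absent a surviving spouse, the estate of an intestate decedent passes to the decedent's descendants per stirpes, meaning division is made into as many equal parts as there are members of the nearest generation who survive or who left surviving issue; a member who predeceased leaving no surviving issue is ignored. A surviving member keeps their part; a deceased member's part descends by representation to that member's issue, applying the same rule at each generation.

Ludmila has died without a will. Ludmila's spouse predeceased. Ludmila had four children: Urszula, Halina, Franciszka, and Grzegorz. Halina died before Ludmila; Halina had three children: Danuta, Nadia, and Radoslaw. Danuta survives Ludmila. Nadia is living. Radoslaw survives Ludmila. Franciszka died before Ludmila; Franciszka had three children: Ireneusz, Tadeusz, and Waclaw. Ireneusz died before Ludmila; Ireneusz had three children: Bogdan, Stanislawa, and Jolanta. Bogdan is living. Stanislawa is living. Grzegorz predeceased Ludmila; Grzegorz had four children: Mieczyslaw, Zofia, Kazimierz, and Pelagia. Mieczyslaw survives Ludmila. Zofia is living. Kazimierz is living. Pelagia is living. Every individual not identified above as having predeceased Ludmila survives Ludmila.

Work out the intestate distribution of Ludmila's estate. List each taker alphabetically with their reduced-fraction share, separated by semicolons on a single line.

Bogdan 1/36; Danuta 1/12; Jolanta 1/36; Kazimierz 1/16; Mieczyslaw 1/16; Nadia 1/12; Pelagia 1/16; Radoslaw 1/12; Stanislawa 1/36; Tadeusz 1/12; Urszula 1/4; Waclaw 1/12; Zofia 1/16

There is no surviving spouse, so the entire estate passes to Ludmila's descendants per stirpes.
The estate is divided into 4 equal shares of 1/4 among Urszula, Halina, Franciszka, Grzegorz.
Urszula is living and takes 1/4.
Halina predeceased; the 1/4 allotted to Halina's branch passes to Halina's issue by representation.
The 1/4 is divided into 3 equal shares of 1/12 among Danuta, Nadia, Radoslaw.
Danuta is living and takes 1/12.
Nadia is living and takes 1/12.
Radoslaw is living and takes 1/12.
Franciszka predeceased; the 1/4 allotted to Franciszka's branch passes to Franciszka's issue by representation.
The 1/4 is divided into 3 equal shares of 1/12 among Ireneusz, Tadeusz, Waclaw.
Ireneusz predeceased; the 1/12 allotted to Ireneusz's branch passes to Ireneusz's issue by representation.
The 1/12 is divided into 3 equal shares of 1/36 among Bogdan, Stanislawa, Jolanta.
Bogdan is living and takes 1/36.
Stanislawa is living and takes 1/36.
Jolanta is living and takes 1/36.
Tadeusz is living and takes 1/12.
Waclaw is living and takes 1/12.
Grzegorz predeceased; the 1/4 allotted to Grzegorz's branch passes to Grzegorz's issue by representation.
The 1/4 is divided into 4 equal shares of 1/16 among Mieczyslaw, Zofia, Kazimierz, Pelagia.
Mieczyslaw is living and takes 1/16.
Zofia is living and takes 1/16.
Kazimierz is living and takes 1/16.
Pelagia is living and takes 1/16.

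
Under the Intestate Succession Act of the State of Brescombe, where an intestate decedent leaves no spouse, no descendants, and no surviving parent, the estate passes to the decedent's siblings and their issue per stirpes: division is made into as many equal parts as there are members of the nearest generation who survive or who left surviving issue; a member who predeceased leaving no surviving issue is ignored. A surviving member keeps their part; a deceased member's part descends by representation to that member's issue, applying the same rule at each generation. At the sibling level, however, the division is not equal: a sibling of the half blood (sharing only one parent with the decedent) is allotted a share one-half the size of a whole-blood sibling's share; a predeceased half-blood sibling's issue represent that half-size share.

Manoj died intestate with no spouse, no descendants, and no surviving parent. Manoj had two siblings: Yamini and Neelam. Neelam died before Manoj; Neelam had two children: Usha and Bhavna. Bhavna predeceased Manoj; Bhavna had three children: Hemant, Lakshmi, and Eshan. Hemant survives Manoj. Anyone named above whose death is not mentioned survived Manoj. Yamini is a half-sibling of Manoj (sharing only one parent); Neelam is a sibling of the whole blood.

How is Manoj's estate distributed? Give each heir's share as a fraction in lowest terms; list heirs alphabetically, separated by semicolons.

No spouse, descendants, or parent survives, so the estate passes to Manoj's siblings per stirpes.
Half-blood siblings count for one-half the weight of whole-blood siblings at the initial division.
Dividing 1 in proportion to weights (total weight 3/2): Yamini (weight 1/2) → 1/3; Neelam (weight 1) → 2/3.
Yamini is living and takes 1/3.
Neelam predeceased; the 2/3 allotted to Neelam's branch passes to Neelam's issue by representation.
The 2/3 is divided into 2 equal shares of 1/3 among Usha, Bhavna.
Usha is living and takes 1/3.
Bhavna predeceased; the 1/3 allotted to Bhavna's branch passes to Bhavna's issue by representation.
The 1/3 is divided into 3 equal shares of 1/9 among Hemant, Lakshmi, Eshan.
Hemant is living and takes 1/9.
Lakshmi is living and takes 1/9.
Eshan is living and takes 1/9.

Eshan 1/9; Hemant 1/9; Lakshmi 1/9; Usha 1/3; Yamini 1/3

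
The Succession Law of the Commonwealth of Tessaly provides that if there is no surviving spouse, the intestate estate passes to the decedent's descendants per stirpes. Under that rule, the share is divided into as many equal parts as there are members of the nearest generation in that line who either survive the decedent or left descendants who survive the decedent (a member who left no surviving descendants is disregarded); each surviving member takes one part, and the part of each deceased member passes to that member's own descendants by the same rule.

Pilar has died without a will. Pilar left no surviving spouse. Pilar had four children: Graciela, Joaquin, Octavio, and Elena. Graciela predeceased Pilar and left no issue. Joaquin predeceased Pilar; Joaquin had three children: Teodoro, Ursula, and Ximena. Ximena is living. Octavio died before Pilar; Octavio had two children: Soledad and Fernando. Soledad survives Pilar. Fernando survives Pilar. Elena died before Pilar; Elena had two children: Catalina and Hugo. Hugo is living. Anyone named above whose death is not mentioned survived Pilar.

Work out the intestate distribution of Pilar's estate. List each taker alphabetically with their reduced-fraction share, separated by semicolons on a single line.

There is no surviving spouse, so the entire estate passes to Pilar's descendants per stirpes.
Graciela left no surviving issue, so that branch lapses and is disregarded.
The estate is divided into 3 equal shares of 1/3 among Joaquin, Octavio, Elena.
Joaquin predeceased; the 1/3 allotted to Joaquin's branch passes to Joaquin's issue by representation.
The 1/3 is divided into 3 equal shares of 1/9 among Teodoro, Ursula, Ximena.
Teodoro is living and takes 1/9.
Ursula is living and takes 1/9.
Ximena is living and takes 1/9.
Octavio predeceased; the 1/3 allotted to Octavio's branch passes to Octavio's issue by representation.
The 1/3 is divided into 2 equal shares of 1/6 among Soledad, Fernando.
Soledad is living and takes 1/6.
Fernando is living and takes 1/6.
Elena predeceased; the 1/3 allotted to Elena's branch passes to Elena's issue by representation.
The 1/3 is divided into 2 equal shares of 1/6 among Catalina, Hugo.
Catalina is living and takes 1/6.
Hugo is living and takes 1/6.

Catalina 1/6; Fernando 1/6; Hugo 1/6; Soledad 1/6; Teodoro 1/9; Ursula 1/9; Ximena 1/9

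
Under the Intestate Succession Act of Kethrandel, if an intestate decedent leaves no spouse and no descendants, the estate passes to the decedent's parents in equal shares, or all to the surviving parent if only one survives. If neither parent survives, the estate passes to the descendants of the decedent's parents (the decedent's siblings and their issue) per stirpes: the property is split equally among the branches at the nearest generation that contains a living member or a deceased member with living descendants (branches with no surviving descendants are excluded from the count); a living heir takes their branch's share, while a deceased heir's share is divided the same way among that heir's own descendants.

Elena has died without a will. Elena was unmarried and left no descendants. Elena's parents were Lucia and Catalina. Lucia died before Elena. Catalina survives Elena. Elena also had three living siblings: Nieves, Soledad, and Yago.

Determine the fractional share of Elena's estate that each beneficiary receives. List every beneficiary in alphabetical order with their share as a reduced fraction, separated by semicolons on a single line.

Only one parent, Catalina, survives, so Catalina takes the entire estate. The siblings take nothing because a surviving parent has priority.

Catalina 1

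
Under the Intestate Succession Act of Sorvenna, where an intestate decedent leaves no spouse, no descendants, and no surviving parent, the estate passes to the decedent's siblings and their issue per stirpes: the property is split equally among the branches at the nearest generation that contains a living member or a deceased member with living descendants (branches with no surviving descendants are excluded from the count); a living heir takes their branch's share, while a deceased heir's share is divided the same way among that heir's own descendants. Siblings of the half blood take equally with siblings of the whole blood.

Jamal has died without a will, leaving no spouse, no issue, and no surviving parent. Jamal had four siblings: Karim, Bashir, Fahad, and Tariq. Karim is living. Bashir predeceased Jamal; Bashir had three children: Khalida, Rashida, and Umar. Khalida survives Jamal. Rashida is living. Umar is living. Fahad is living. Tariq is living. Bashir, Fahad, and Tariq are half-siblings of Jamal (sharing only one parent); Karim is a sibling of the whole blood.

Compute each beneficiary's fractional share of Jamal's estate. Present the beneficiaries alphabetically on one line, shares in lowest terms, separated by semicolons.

No spouse, descendants, or parent survives, so the estate passes to Jamal's siblings per stirpes.
Half-blood and whole-blood siblings take equally under the stated rule.
The estate is divided into 4 equal shares of 1/4 among Karim, Bashir, Fahad, Tariq.
Karim is living and takes 1/4.
Bashir predeceased; the 1/4 allotted to Bashir's branch passes to Bashir's issue by representation.
The 1/4 is divided into 3 equal shares of 1/12 among Khalida, Rashida, Umar.
Khalida is living and takes 1/12.
Rashida is living and takes 1/12.
Umar is living and takes 1/12.
Fahad is living and takes 1/4.
Tariq is living and takes 1/4.

Fahad 1/4; Karim 1/4; Khalida 1/12; Rashida 1/12; Tariq 1/4; Umar 1/12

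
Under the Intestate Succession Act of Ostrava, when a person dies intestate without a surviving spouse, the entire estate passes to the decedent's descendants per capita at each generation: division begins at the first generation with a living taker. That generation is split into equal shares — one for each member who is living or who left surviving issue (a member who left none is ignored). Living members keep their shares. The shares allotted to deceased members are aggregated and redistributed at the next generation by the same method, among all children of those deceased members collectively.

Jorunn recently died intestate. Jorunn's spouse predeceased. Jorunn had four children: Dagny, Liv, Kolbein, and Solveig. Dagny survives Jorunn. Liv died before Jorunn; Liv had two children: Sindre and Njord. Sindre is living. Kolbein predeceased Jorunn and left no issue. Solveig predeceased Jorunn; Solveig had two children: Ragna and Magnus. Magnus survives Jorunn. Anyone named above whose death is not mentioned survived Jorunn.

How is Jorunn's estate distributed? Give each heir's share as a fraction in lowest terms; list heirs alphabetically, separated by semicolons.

There is no surviving spouse, so the entire estate passes to Jorunn's descendants per capita at each generation.
At generation 1 (Dagny, Liv, Solveig) there are 3 shares of (1)/3 = 1/3 each.
Living: Dagny — each takes 1/3.
Deceased: Liv and Solveig. Their combined 2/3 is pooled and carried to generation 2.
At generation 2 (Sindre, Njord, Ragna, Magnus) there are 4 shares of (2/3)/4 = 1/6 each.
Living: Sindre, Njord, Ragna, and Magnus — each takes 1/6.

Dagny 1/3; Magnus 1/6; Njord 1/6; Ragna 1/6; Sindre 1/6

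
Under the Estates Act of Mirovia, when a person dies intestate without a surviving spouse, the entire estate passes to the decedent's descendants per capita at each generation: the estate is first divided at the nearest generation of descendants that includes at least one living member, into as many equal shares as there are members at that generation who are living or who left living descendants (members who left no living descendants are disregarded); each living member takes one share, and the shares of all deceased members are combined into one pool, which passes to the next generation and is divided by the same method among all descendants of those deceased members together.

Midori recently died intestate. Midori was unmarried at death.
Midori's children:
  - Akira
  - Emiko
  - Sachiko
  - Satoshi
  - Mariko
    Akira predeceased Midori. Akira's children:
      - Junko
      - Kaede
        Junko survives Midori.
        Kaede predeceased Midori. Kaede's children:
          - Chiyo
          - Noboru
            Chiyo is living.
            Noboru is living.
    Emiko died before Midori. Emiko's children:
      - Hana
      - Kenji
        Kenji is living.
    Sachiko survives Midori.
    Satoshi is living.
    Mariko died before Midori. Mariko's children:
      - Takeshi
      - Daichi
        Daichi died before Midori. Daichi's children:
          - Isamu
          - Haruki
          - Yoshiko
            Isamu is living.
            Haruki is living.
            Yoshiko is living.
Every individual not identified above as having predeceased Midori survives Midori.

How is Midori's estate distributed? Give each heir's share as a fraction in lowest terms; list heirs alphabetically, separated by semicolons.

There is no surviving spouse, so the entire estate passes to Midori's descendants per capita at each generation.
At generation 1 (Akira, Emiko, Sachiko, Satoshi, Mariko) there are 5 shares of (1)/5 = 1/5 each.
Living: Sachiko and Satoshi — each takes 1/5.
Deceased: Akira, Emiko, and Mariko. Their combined 3/5 is pooled and carried to generation 2.
At generation 2 (Junko, Kaede, Hana, Kenji, Takeshi, Daichi) there are 6 shares of (3/5)/6 = 1/10 each.
Living: Junko, Hana, Kenji, and Takeshi — each takes 1/10.
Deceased: Kaede and Daichi. Their combined 1/5 is pooled and carried to generation 3.
At generation 3 (Chiyo, Noboru, Isamu, Haruki, Yoshiko) there are 5 shares of (1/5)/5 = 1/25 each.
Living: Chiyo, Noboru, Isamu, Haruki, and Yoshiko — each takes 1/25.

Chiyo 1/25; Hana 1/10; Haruki 1/25; Isamu 1/25; Junko 1/10; Kenji 1/10; Noboru 1/25; Sachiko 1/5; Satoshi 1/5; Takeshi 1/10; Yoshiko 1/25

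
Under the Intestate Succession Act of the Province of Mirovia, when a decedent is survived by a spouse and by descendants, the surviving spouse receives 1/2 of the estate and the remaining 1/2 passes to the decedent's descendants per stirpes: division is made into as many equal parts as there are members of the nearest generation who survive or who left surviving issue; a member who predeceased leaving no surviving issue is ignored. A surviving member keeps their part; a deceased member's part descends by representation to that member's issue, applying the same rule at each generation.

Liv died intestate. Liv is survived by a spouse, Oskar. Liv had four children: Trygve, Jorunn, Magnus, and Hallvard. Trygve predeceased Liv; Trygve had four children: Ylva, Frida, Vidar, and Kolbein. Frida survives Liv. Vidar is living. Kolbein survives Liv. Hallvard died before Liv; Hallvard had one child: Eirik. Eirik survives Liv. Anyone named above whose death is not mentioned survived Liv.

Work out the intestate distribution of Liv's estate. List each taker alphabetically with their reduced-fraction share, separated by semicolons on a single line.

Eirik 1/8; Frida 1/32; Jorunn 1/8; Kolbein 1/32; Magnus 1/8; Oskar 1/2; Vidar 1/32; Ylva 1/32

Oskar, as surviving spouse, takes 1/2.
The remaining 1/2 passes to Liv's descendants per stirpes.
The 1/2 is divided into 4 equal shares of 1/8 among Trygve, Jorunn, Magnus, Hallvard.
Trygve predeceased; the 1/8 allotted to Trygve's branch passes to Trygve's issue by representation.
The 1/8 is divided into 4 equal shares of 1/32 among Ylva, Frida, Vidar, Kolbein.
Ylva is living and takes 1/32.
Frida is living and takes 1/32.
Vidar is living and takes 1/32.
Kolbein is living and takes 1/32.
Jorunn is living and takes 1/8.
Magnus is living and takes 1/8.
Hallvard predeceased; the 1/8 allotted to Hallvard's branch passes to Hallvard's issue by representation.
Eirik is the sole taker at this level and receives the full 1/8.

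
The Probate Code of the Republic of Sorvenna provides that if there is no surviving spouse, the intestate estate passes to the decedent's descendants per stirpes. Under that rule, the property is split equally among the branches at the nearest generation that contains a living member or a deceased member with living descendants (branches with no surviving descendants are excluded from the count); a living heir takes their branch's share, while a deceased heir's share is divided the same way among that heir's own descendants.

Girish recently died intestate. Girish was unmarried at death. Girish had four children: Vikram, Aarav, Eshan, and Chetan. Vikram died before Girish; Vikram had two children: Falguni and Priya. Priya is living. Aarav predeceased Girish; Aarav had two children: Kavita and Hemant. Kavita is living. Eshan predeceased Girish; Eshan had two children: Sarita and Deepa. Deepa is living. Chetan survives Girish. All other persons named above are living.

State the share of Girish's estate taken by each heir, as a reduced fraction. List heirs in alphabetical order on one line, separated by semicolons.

Chetan 1/4; Deepa 1/8; Falguni 1/8; Hemant 1/8; Kavita 1/8; Priya 1/8; Sarita 1/8

There is no surviving spouse, so the entire estate passes to Girish's descendants per stirpes.
The estate is divided into 4 equal shares of 1/4 among Vikram, Aarav, Eshan, Chetan.
Vikram predeceased; the 1/4 allotted to Vikram's branch passes to Vikram's issue by representation.
The 1/4 is divided into 2 equal shares of 1/8 among Falguni, Priya.
Falguni is living and takes 1/8.
Priya is living and takes 1/8.
Aarav predeceased; the 1/4 allotted to Aarav's branch passes to Aarav's issue by representation.
The 1/4 is divided into 2 equal shares of 1/8 among Kavita, Hemant.
Kavita is living and takes 1/8.
Hemant is living and takes 1/8.
Eshan predeceased; the 1/4 allotted to Eshan's branch passes to Eshan's issue by representation.
The 1/4 is divided into 2 equal shares of 1/8 among Sarita, Deepa.
Sarita is living and takes 1/8.
Deepa is living and takes 1/8.
Chetan is living and takes 1/4.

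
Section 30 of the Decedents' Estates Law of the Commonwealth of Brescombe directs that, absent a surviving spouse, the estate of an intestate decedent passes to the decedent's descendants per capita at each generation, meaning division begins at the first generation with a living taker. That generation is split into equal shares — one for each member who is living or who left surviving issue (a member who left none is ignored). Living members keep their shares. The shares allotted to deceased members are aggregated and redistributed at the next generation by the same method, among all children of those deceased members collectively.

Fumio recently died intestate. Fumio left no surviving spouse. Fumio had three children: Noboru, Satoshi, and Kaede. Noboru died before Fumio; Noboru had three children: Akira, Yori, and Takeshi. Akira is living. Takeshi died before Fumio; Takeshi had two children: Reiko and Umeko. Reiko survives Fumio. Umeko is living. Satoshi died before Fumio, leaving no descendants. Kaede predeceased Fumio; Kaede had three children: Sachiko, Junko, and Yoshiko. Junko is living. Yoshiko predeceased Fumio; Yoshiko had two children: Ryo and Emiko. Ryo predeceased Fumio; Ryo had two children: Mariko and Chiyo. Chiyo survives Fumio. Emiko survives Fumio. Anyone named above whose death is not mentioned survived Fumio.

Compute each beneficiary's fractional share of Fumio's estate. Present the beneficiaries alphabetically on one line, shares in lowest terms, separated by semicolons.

Akira 1/6; Chiyo 1/24; Emiko 1/12; Junko 1/6; Mariko 1/24; Reiko 1/12; Sachiko 1/6; Umeko 1/12; Yori 1/6

There is no surviving spouse, so the entire estate passes to Fumio's descendants per capita at each generation.
No one at generation 1 (Noboru, Kaede) is living; moving to the next generation.
At generation 2 (Akira, Yori, Takeshi, Sachiko, Junko, Yoshiko) there are 6 shares of (1)/6 = 1/6 each.
Living: Akira, Yori, Sachiko, and Junko — each takes 1/6.
Deceased: Takeshi and Yoshiko. Their combined 1/3 is pooled and carried to generation 3.
At generation 3 (Reiko, Umeko, Ryo, Emiko) there are 4 shares of (1/3)/4 = 1/12 each.
Living: Reiko, Umeko, and Emiko — each takes 1/12.
Deceased: Ryo. That 1/12 share is carried to generation 4.
At generation 4 (Mariko, Chiyo) there are 2 shares of (1/12)/2 = 1/24 each.
Living: Mariko and Chiyo — each takes 1/24.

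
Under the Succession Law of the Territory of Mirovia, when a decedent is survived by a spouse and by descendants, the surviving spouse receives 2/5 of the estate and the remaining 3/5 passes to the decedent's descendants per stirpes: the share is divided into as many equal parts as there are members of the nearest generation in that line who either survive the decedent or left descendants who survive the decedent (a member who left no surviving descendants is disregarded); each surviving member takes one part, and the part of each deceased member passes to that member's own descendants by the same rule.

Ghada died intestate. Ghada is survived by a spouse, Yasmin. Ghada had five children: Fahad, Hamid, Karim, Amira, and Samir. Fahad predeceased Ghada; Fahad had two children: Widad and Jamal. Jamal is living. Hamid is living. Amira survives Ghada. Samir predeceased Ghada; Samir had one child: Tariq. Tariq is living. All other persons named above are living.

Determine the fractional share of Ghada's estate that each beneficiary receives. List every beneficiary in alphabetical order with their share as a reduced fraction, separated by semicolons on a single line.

Yasmin, as surviving spouse, takes 2/5.
The remaining 3/5 passes to Ghada's descendants per stirpes.
The 3/5 is divided into 5 equal shares of 3/25 among Fahad, Hamid, Karim, Amira, Samir.
Fahad predeceased; the 3/25 allotted to Fahad's branch passes to Fahad's issue by representation.
The 3/25 is divided into 2 equal shares of 3/50 among Widad, Jamal.
Widad is living and takes 3/50.
Jamal is living and takes 3/50.
Hamid is living and takes 3/25.
Karim is living and takes 3/25.
Amira is living and takes 3/25.
Samir predeceased; the 3/25 allotted to Samir's branch passes to Samir's issue by representation.
Tariq is the sole taker at this level and receives the full 3/25.

Amira 3/25; Hamid 3/25; Jamal 3/50; Karim 3/25; Tariq 3/25; Widad 3/50; Yasmin 2/5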